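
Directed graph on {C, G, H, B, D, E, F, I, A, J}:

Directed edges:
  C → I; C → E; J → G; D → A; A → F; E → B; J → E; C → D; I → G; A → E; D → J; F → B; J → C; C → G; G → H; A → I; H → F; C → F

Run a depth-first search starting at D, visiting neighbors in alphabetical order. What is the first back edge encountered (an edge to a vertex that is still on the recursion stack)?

C→D

DFS from D (visiting neighbors in alphabetical order); mark gray on enter, black on exit:
D gray
  A gray
    E gray
      B gray
      B black
    E black
    F gray
      F→B: B black — skip
    F black
    I gray
      G gray
        H gray
          H→F: F black — skip
        H black
      G black
    I black
  A black
  J gray
    C gray
      C→D: D is gray → back edge
First back edge: C → D.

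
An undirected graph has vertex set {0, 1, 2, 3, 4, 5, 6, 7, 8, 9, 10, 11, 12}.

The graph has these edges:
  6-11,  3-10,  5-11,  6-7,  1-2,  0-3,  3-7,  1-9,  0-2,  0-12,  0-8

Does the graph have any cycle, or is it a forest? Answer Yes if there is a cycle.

No

DFS, tracking each vertex's parent; an edge to a visited non-parent vertex closes a cycle.
Start from 2:
visit 2 (parent –)
  visit 1 (parent 2)
    visit 9 (parent 1)
      9–1: parent, skip
    1–2: parent, skip
  visit 0 (parent 2)
    visit 12 (parent 0)
      12–0: parent, skip
    visit 3 (parent 0)
      visit 7 (parent 3)
        visit 6 (parent 7)
          6–7: parent, skip
          visit 11 (parent 6)
            11–6: parent, skip
            visit 5 (parent 11)
              5–11: parent, skip
        7–3: parent, skip
      3–0: parent, skip
      visit 10 (parent 3)
        10–3: parent, skip
    visit 8 (parent 0)
      8–0: parent, skip
    0–2: parent, skip
visit 4 (parent –)
No non-parent visited neighbor found — the graph is a forest.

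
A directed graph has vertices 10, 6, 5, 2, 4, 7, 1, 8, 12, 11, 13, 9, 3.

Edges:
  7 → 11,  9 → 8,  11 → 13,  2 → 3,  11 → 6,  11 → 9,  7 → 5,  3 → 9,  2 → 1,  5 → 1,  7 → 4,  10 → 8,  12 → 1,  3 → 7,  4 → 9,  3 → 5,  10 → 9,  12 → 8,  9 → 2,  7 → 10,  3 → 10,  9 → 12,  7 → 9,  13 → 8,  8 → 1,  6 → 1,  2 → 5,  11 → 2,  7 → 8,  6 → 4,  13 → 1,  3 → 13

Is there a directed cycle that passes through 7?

7 is on a cycle iff 7 can reach itself via ≥1 edge.
7 → 11 → 2 → 3 → 7 — yes.

Yes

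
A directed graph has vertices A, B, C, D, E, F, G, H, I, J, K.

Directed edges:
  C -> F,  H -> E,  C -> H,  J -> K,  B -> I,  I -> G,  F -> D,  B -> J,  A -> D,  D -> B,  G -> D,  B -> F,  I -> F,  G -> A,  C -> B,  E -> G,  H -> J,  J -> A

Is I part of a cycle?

I is on a cycle iff I can reach itself via ≥1 edge.
I → F → D → B → I — yes.

Yes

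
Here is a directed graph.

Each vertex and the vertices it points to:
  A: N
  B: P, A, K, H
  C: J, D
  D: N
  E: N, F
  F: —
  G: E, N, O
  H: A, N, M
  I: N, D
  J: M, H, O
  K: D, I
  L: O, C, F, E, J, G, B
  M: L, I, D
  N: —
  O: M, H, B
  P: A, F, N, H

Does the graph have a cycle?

DFS with white/gray/black marking, starting from I:
I gray
  N gray
  N black
  D gray
    D→N: N black — skip
  D black
I black
A gray
  A→N: N black — skip
A black
B gray
  P gray
    P→A: A black — skip
    F gray
    F black
    P→N: N black — skip
    H gray
      H→A: A black — skip
      H→N: N black — skip
      M gray
        L gray
          O gray
            O→M: M is gray → back edge
Back edge found, so a cycle exists: M → L → O → M.

Yes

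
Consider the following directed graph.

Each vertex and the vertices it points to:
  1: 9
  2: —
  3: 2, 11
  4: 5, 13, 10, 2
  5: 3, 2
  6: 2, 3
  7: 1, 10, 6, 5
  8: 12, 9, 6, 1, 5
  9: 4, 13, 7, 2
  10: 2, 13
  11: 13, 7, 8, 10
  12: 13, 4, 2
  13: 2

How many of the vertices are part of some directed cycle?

10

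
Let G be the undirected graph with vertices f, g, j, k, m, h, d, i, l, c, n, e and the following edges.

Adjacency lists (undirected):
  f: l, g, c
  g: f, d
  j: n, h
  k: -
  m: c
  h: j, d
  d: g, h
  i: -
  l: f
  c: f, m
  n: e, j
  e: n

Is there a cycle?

No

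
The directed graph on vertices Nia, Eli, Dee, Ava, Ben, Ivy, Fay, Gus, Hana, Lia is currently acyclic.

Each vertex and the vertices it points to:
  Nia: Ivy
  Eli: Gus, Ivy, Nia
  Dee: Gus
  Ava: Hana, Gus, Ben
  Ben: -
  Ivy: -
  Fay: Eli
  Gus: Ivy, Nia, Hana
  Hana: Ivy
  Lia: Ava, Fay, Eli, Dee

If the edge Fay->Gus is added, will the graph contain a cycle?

Adding Fay→Gus creates a cycle iff Gus can already reach Fay.
Explore from Gus: no path reaches Fay. The graph stays acyclic.

No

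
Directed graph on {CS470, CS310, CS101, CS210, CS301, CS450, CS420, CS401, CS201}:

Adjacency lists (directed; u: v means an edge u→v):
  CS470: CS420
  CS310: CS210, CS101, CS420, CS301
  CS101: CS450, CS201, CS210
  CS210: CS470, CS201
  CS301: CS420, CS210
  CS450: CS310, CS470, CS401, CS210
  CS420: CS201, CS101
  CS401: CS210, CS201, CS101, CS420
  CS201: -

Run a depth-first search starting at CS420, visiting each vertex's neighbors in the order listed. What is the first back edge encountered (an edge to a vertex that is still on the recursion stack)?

CS470→CS420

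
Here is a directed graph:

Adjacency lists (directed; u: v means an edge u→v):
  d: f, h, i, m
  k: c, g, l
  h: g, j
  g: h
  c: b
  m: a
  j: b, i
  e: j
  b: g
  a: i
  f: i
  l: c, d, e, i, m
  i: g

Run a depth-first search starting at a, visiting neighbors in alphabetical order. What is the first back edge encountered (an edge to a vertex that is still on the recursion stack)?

h→g

DFS from a (visiting neighbors in alphabetical order); mark gray on enter, black on exit:
a gray
  i gray
    g gray
      h gray
        h→g: g is gray → back edge
First back edge: h → g.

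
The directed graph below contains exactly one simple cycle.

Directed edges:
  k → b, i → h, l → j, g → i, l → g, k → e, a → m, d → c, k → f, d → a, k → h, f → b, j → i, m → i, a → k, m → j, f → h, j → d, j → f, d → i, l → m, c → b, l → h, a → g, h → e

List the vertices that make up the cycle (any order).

DFS with gray/black marking from j:
j gray
  d gray
    c gray
      b gray
      b black
    c black
    i gray
      h gray
        e gray
        e black
      h black
    i black
    a gray
      g gray
        g→i: i black — skip
      g black
      m gray
        m→j: j is gray → back edge
Back edge closes the cycle j → d → a → m → j; its vertices are {a, d, j, m}.

a, d, j, m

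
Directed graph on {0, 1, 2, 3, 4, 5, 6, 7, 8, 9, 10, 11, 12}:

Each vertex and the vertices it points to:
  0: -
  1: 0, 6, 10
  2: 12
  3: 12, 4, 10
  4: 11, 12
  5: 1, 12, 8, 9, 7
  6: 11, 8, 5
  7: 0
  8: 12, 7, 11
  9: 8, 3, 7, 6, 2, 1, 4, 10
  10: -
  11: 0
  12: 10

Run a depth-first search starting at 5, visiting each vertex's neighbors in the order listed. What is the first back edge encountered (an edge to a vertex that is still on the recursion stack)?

6->5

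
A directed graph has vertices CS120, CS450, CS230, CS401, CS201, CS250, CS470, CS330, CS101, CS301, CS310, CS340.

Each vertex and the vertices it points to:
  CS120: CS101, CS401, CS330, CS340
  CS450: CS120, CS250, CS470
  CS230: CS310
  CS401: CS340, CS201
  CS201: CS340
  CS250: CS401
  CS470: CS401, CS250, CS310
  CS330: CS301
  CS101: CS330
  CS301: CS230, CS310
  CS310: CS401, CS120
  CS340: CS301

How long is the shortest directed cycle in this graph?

4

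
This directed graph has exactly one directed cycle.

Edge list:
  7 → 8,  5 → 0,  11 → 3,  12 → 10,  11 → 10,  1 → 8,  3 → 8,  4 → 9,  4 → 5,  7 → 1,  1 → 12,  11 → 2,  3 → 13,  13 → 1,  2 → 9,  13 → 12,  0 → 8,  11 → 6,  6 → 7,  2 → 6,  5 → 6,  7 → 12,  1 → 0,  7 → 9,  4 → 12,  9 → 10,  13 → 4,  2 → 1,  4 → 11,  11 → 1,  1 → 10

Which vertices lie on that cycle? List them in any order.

DFS with gray/black marking from 4:
4 gray
  9 gray
    10 gray
    10 black
  9 black
  5 gray
    6 gray
      7 gray
        7→9: 9 black — skip
        12 gray
          12→10: 10 black — skip
        12 black
        8 gray
        8 black
        1 gray
          1→8: 8 black — skip
          0 gray
            0→8: 8 black — skip
          0 black
          1→12: 12 black — skip
          1→10: 10 black — skip
        1 black
      7 black
    6 black
    5→0: 0 black — skip
  5 black
  11 gray
    11→6: 6 black — skip
    11→10: 10 black — skip
    2 gray
      2→6: 6 black — skip
      2→1: 1 black — skip
      2→9: 9 black — skip
    2 black
    11→1: 1 black — skip
    3 gray
      13 gray
        13→4: 4 is gray → back edge
Back edge closes the cycle 4 → 11 → 3 → 13 → 4; its vertices are {3, 4, 11, 13}.

3, 4, 11, 13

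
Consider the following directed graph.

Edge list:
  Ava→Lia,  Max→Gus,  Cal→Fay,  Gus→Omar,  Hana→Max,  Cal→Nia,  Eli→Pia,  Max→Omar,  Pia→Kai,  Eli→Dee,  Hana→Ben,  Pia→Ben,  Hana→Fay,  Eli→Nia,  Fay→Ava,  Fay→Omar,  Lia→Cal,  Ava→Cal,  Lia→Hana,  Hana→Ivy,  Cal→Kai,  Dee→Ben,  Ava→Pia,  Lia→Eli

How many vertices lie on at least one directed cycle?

5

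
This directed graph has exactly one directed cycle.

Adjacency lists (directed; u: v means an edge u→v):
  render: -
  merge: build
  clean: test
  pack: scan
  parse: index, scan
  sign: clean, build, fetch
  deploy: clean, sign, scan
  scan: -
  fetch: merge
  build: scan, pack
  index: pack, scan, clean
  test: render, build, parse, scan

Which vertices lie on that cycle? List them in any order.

DFS with gray/black marking from clean:
clean gray
  test gray
    render gray
    render black
    build gray
      scan gray
      scan black
      pack gray
        pack→scan: scan black — skip
      pack black
    build black
    parse gray
      index gray
        index→pack: pack black — skip
        index→scan: scan black — skip
        index→clean: clean is gray → back edge
Back edge closes the cycle clean → test → parse → index → clean; its vertices are {test, clean, index, parse}.

test, clean, index, parse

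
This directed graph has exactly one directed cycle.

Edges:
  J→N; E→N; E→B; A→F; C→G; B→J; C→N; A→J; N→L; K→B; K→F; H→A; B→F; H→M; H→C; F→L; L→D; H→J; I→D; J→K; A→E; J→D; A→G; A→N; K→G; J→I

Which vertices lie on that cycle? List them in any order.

B, J, K

DFS with gray/black marking from J:
J gray
  N gray
    L gray
      D gray
      D black
    L black
  N black
  I gray
    I→D: D black — skip
  I black
  K gray
    B gray
      F gray
        F→L: L black — skip
      F black
      B→J: J is gray → back edge
Back edge closes the cycle J → K → B → J; its vertices are {B, J, K}.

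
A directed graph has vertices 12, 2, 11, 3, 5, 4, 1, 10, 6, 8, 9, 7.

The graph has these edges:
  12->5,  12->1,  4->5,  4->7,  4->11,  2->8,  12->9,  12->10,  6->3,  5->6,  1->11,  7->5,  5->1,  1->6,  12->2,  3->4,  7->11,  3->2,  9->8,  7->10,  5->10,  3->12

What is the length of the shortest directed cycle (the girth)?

4

For each vertex v, BFS finds the shortest path from v back to v.
The shortest such closed walk is 3 → 12 → 1 → 6 → 3, length 4.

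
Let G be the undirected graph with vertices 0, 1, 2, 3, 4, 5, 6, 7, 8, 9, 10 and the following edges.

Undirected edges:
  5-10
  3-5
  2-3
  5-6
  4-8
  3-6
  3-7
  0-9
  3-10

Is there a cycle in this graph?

Yes

DFS, tracking each vertex's parent; an edge to a visited non-parent vertex closes a cycle.
Start from 9:
visit 9 (parent –)
  visit 0 (parent 9)
    0–9: parent, skip
visit 1 (parent –)
visit 2 (parent –)
  visit 3 (parent 2)
    visit 10 (parent 3)
      10–3: parent, skip
      visit 5 (parent 10)
        5–10: parent, skip
        visit 6 (parent 5)
          6–5: parent, skip
          6–3: 3 visited and ≠ parent → cycle
Cycle: 3 – 10 – 5 – 6 – 3.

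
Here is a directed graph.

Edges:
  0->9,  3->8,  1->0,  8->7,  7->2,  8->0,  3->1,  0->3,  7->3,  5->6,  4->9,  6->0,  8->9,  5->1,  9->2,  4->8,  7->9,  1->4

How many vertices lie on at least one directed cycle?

A vertex is on a directed cycle iff it belongs to a strongly connected component of size ≥ 2 (or has a self-loop).
The vertices on cycles are {0, 1, 3, 4, 7, 8} — 6 in total.

6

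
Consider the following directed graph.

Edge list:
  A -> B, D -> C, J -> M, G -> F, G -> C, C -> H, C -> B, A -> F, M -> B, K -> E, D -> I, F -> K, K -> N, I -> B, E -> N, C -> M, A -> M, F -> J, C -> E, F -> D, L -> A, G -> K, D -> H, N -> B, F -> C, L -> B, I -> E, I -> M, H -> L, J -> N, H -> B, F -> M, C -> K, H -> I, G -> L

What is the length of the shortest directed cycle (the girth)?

5

For each vertex v, BFS finds the shortest path from v back to v.
The shortest such closed walk is F → D → H → L → A → F, length 5.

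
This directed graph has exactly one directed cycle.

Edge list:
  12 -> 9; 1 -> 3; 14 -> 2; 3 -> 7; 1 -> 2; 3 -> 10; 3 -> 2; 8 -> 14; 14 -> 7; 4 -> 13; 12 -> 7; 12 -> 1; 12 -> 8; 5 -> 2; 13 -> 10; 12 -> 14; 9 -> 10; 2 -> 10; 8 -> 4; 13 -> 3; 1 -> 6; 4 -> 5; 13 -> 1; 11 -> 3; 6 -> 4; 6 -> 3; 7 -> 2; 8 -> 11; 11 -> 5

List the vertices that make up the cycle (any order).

1, 4, 6, 13

DFS with gray/black marking from 1:
1 gray
  2 gray
    10 gray
    10 black
  2 black
  3 gray
    3→10: 10 black — skip
    3→2: 2 black — skip
    7 gray
      7→2: 2 black — skip
    7 black
  3 black
  6 gray
    4 gray
      5 gray
        5→2: 2 black — skip
      5 black
      13 gray
        13→10: 10 black — skip
        13→3: 3 black — skip
        13→1: 1 is gray → back edge
Back edge closes the cycle 1 → 6 → 4 → 13 → 1; its vertices are {1, 4, 6, 13}.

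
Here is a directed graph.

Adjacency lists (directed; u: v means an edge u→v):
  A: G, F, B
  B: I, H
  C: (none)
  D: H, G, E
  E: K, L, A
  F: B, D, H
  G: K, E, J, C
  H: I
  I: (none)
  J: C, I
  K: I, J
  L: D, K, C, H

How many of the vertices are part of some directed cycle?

6

A vertex is on a directed cycle iff it belongs to a strongly connected component of size ≥ 2 (or has a self-loop).
The vertices on cycles are {A, D, E, F, G, L} — 6 in total.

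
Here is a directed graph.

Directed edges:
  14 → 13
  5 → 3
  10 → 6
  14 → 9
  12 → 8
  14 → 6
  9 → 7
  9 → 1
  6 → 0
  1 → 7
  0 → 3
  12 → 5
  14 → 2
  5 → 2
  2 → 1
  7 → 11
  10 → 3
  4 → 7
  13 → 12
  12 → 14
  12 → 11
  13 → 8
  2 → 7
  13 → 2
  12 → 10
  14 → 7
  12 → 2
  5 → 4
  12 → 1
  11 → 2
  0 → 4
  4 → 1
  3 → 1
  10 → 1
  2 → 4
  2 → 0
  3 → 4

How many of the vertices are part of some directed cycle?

A vertex is on a directed cycle iff it belongs to a strongly connected component of size ≥ 2 (or has a self-loop).
The vertices on cycles are {0, 1, 2, 3, 4, 7, 11, 12, 13, 14} — 10 in total.

10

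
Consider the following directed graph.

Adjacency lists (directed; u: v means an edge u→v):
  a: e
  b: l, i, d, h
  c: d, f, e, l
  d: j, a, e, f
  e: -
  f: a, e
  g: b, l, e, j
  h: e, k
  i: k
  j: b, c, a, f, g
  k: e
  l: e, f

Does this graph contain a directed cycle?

Yes

DFS with white/gray/black marking, starting from g:
g gray
  b gray
    l gray
      e gray
      e black
      f gray
        a gray
          a→e: e black — skip
        a black
        f→e: e black — skip
      f black
    l black
    i gray
      k gray
        k→e: e black — skip
      k black
    i black
    d gray
      j gray
        j→b: b is gray → back edge
Back edge found, so a cycle exists: b → d → j → b.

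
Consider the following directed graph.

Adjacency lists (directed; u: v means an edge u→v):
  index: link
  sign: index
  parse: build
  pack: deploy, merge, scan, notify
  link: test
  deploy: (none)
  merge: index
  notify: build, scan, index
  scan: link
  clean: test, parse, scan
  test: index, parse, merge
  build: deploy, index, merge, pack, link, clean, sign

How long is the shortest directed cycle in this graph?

3

For each vertex v, BFS finds the shortest path from v back to v.
The shortest such closed walk is notify → build → pack → notify, length 3.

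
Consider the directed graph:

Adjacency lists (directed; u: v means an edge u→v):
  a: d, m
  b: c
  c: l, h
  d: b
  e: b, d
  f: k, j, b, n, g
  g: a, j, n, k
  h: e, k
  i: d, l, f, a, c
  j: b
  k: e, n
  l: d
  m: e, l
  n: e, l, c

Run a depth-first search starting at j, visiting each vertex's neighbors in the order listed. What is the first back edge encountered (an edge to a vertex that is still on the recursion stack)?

d->b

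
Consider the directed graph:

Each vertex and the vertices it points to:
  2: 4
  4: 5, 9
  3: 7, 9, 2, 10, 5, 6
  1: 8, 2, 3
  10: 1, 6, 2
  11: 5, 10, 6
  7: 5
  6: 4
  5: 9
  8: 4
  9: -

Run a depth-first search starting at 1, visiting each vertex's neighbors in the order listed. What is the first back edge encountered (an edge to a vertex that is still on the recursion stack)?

10→1

DFS from 1 (visiting each vertex's neighbors in the order listed); mark gray on enter, black on exit:
1 gray
  8 gray
    4 gray
      5 gray
        9 gray
        9 black
      5 black
      4→9: 9 black — skip
    4 black
  8 black
  2 gray
    2→4: 4 black — skip
  2 black
  3 gray
    7 gray
      7→5: 5 black — skip
    7 black
    3→9: 9 black — skip
    3→2: 2 black — skip
    10 gray
      10→1: 1 is gray → back edge
First back edge: 10 → 1.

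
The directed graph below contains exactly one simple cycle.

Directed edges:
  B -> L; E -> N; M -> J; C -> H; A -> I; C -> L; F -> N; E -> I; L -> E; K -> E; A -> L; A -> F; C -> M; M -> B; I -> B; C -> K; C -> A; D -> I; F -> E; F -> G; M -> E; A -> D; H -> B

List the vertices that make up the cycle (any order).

DFS with gray/black marking from B:
B gray
  L gray
    E gray
      N gray
      N black
      I gray
        I→B: B is gray → back edge
Back edge closes the cycle B → L → E → I → B; its vertices are {B, E, I, L}.

B, E, I, L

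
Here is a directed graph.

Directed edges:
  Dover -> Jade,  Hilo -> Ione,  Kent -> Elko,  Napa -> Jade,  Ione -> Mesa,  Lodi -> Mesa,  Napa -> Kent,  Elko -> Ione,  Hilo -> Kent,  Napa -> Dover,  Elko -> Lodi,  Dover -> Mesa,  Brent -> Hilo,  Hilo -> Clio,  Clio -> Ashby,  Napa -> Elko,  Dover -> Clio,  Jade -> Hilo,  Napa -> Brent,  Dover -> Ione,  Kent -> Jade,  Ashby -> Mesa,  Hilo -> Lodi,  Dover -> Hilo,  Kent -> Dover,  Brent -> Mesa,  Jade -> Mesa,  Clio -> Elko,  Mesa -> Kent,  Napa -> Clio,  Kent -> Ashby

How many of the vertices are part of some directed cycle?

A vertex is on a directed cycle iff it belongs to a strongly connected component of size ≥ 2 (or has a self-loop).
The vertices on cycles are {Clio, Elko, Hilo, Ione, Jade, Kent, Lodi, Mesa, Ashby, Dover} — 10 in total.

10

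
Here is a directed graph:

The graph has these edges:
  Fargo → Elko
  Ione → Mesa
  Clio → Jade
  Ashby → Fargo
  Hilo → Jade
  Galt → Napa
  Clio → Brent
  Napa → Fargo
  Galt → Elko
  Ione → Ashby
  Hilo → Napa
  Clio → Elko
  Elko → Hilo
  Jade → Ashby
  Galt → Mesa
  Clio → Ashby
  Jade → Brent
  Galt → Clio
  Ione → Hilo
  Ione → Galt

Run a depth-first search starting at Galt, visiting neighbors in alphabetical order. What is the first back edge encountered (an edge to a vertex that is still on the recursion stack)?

Jade→Ashby

DFS from Galt (visiting neighbors in alphabetical order); mark gray on enter, black on exit:
Galt gray
  Clio gray
    Ashby gray
      Fargo gray
        Elko gray
          Hilo gray
            Jade gray
              Jade→Ashby: Ashby is gray → back edge
First back edge: Jade → Ashby.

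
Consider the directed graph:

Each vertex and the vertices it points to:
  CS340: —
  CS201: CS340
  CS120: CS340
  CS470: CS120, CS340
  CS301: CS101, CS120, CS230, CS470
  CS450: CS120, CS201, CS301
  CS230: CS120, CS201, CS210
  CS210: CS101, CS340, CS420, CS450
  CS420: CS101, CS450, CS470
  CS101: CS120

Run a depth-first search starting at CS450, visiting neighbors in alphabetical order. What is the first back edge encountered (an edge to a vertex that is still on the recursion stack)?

CS420->CS450

DFS from CS450 (visiting neighbors in alphabetical order); mark gray on enter, black on exit:
CS450 gray
  CS120 gray
    CS340 gray
    CS340 black
  CS120 black
  CS201 gray
    CS201→CS340: CS340 black — skip
  CS201 black
  CS301 gray
    CS101 gray
      CS101→CS120: CS120 black — skip
    CS101 black
    CS301→CS120: CS120 black — skip
    CS230 gray
      CS230→CS120: CS120 black — skip
      CS230→CS201: CS201 black — skip
      CS210 gray
        CS210→CS101: CS101 black — skip
        CS210→CS340: CS340 black — skip
        CS420 gray
          CS420→CS101: CS101 black — skip
          CS420→CS450: CS450 is gray → back edge
First back edge: CS420 → CS450.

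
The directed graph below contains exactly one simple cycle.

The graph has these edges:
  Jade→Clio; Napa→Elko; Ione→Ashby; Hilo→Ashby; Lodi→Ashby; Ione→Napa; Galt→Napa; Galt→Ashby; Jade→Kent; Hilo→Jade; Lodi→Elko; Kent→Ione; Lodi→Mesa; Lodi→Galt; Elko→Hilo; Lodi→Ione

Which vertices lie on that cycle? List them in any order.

Elko, Hilo, Ione, Jade, Kent, Napa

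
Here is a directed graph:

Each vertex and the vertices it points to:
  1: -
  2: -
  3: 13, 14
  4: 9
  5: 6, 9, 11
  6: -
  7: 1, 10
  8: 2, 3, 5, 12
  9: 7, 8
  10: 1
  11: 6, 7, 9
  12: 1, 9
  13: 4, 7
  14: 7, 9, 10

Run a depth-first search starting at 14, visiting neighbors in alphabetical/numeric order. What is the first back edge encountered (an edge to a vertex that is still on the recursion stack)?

4->9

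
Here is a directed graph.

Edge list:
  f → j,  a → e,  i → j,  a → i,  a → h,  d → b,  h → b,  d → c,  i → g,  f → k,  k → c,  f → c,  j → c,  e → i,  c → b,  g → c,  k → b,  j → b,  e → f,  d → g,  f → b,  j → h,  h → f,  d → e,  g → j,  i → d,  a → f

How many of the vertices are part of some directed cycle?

6

A vertex is on a directed cycle iff it belongs to a strongly connected component of size ≥ 2 (or has a self-loop).
The vertices on cycles are {d, e, f, h, i, j} — 6 in total.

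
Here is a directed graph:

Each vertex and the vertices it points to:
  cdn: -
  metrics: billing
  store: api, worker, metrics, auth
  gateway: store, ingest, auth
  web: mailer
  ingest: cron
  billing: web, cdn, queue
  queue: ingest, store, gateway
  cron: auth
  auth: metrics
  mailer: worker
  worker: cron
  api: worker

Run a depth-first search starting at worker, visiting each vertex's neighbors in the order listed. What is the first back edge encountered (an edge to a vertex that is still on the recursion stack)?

DFS from worker (visiting each vertex's neighbors in the order listed); mark gray on enter, black on exit:
worker gray
  cron gray
    auth gray
      metrics gray
        billing gray
          web gray
            mailer gray
              mailer→worker: worker is gray → back edge
First back edge: mailer → worker.

mailer->worker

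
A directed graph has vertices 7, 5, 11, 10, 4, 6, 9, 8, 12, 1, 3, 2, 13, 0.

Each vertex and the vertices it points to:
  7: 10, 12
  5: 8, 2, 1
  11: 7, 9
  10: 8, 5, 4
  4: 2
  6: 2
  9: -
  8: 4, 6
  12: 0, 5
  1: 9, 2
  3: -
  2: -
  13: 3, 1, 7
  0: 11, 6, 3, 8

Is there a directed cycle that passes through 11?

Yes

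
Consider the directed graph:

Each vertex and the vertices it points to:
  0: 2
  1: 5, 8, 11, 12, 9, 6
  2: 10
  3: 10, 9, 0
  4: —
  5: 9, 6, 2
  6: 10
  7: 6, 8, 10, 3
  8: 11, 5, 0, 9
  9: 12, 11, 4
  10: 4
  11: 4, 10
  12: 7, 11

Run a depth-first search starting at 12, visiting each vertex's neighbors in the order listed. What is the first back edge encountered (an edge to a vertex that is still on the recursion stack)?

DFS from 12 (visiting each vertex's neighbors in the order listed); mark gray on enter, black on exit:
12 gray
  7 gray
    6 gray
      10 gray
        4 gray
        4 black
      10 black
    6 black
    8 gray
      11 gray
        11→4: 4 black — skip
        11→10: 10 black — skip
      11 black
      5 gray
        9 gray
          9→12: 12 is gray → back edge
First back edge: 9 → 12.

9->12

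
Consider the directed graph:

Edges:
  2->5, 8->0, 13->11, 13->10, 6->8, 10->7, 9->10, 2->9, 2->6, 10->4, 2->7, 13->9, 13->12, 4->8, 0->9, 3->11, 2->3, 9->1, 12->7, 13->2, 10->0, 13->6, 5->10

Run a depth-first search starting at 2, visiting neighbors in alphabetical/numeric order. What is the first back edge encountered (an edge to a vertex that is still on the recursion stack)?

9→10

DFS from 2 (visiting neighbors in alphabetical/numeric order); mark gray on enter, black on exit:
2 gray
  3 gray
    11 gray
    11 black
  3 black
  5 gray
    10 gray
      0 gray
        9 gray
          1 gray
          1 black
          9→10: 10 is gray → back edge
First back edge: 9 → 10.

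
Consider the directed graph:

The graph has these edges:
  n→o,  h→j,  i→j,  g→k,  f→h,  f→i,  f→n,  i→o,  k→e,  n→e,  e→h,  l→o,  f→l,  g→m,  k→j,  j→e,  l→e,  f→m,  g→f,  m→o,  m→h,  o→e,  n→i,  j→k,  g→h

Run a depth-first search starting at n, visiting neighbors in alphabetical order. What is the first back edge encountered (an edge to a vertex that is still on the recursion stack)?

DFS from n (visiting neighbors in alphabetical order); mark gray on enter, black on exit:
n gray
  e gray
    h gray
      j gray
        j→e: e is gray → back edge
First back edge: j → e.

j→e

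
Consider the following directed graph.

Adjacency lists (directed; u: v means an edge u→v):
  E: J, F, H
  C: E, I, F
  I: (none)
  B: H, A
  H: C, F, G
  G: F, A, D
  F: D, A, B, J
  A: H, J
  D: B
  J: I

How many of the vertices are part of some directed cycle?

8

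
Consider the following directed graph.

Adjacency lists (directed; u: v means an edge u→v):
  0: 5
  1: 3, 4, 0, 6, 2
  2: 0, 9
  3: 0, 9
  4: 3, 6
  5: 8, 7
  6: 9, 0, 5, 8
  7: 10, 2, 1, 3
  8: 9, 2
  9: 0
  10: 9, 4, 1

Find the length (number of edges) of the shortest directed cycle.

For each vertex v, BFS finds the shortest path from v back to v.
The shortest such closed walk is 5 → 7 → 1 → 0 → 5, length 4.

4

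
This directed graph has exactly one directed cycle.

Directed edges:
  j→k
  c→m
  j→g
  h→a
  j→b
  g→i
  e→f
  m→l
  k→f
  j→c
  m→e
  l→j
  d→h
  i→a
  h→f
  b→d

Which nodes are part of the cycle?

c, j, l, m

DFS with gray/black marking from j:
j gray
  b gray
    d gray
      h gray
        f gray
        f black
        a gray
        a black
      h black
    d black
  b black
  g gray
    i gray
      i→a: a black — skip
    i black
  g black
  k gray
    k→f: f black — skip
  k black
  c gray
    m gray
      e gray
        e→f: f black — skip
      e black
      l gray
        l→j: j is gray → back edge
Back edge closes the cycle j → c → m → l → j; its vertices are {c, j, l, m}.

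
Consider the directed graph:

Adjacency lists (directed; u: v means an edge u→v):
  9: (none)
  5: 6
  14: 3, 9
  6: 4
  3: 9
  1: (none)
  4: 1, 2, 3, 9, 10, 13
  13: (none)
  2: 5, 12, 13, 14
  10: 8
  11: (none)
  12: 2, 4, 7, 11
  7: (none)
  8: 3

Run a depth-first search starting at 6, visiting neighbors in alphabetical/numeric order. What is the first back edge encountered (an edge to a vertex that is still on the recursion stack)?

DFS from 6 (visiting neighbors in alphabetical/numeric order); mark gray on enter, black on exit:
6 gray
  4 gray
    1 gray
    1 black
    2 gray
      5 gray
        5→6: 6 is gray → back edge
First back edge: 5 → 6.

5->6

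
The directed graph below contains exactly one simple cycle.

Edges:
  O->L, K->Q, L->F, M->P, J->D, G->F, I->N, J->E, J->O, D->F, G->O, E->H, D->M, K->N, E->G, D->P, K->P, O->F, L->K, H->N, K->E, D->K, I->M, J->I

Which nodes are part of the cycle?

DFS with gray/black marking from K:
K gray
  P gray
  P black
  Q gray
  Q black
  N gray
  N black
  E gray
    G gray
      O gray
        L gray
          F gray
          F black
          L→K: K is gray → back edge
Back edge closes the cycle K → E → G → O → L → K; its vertices are {E, G, K, L, O}.

E, G, K, L, O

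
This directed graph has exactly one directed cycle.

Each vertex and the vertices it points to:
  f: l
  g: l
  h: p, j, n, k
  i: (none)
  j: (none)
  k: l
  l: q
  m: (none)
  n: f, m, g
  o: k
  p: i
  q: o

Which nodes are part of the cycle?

k, l, o, q

DFS with gray/black marking from k:
k gray
  l gray
    q gray
      o gray
        o→k: k is gray → back edge
Back edge closes the cycle k → l → q → o → k; its vertices are {k, l, o, q}.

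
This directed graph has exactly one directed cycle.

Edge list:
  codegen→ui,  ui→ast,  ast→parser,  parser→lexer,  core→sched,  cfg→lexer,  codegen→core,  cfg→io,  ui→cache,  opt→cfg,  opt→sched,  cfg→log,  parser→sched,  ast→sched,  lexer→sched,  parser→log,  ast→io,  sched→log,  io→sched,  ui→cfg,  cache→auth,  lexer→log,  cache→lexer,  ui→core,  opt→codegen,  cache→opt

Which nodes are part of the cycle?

ui, opt, cache, codegen

DFS with gray/black marking from ui:
ui gray
  cfg gray
    log gray
    log black
    lexer gray
      sched gray
        sched→log: log black — skip
      sched black
      lexer→log: log black — skip
    lexer black
    io gray
      io→sched: sched black — skip
    io black
  cfg black
  cache gray
    auth gray
    auth black
    opt gray
      opt→sched: sched black — skip
      opt→cfg: cfg black — skip
      codegen gray
        core gray
          core→sched: sched black — skip
        core black
        codegen→ui: ui is gray → back edge
Back edge closes the cycle ui → cache → opt → codegen → ui; its vertices are {ui, opt, cache, codegen}.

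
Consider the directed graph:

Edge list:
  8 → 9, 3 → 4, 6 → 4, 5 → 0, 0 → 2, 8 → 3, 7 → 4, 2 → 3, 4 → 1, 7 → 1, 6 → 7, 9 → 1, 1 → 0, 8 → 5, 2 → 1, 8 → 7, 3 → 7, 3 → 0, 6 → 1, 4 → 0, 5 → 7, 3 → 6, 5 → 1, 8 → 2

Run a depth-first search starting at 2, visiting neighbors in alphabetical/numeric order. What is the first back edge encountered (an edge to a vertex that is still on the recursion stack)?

0→2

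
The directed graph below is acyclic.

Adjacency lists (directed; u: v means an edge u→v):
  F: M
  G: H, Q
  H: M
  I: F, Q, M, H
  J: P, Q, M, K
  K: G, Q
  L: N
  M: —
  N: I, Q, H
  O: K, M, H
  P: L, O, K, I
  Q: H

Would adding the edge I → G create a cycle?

Adding I→G creates a cycle iff G can already reach I.
Explore from G: no path reaches I. The graph stays acyclic.

No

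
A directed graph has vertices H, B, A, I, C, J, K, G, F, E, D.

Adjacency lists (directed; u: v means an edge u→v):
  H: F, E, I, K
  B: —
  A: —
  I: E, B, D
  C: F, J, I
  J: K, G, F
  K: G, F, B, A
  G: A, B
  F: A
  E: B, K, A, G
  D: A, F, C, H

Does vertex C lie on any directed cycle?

Yes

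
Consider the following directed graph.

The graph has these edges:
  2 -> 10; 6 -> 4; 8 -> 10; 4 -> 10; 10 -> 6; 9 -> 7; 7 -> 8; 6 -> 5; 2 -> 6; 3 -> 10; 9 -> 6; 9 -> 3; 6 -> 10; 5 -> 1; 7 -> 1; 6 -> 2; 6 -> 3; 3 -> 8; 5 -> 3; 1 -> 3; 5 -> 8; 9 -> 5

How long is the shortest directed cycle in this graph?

For each vertex v, BFS finds the shortest path from v back to v.
The shortest such closed walk is 6 → 2 → 6, length 2.

2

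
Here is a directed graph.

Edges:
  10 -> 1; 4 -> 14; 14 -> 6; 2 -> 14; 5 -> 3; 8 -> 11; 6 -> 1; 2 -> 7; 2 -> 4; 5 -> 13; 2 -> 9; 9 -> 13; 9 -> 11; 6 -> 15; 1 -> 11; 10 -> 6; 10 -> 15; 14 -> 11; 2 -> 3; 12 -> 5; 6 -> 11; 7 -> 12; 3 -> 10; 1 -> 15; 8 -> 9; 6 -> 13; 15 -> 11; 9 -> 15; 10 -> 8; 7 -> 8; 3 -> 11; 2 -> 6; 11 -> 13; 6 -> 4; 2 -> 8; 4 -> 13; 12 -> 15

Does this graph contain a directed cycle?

DFS with white/gray/black marking, starting from 14:
14 gray
  11 gray
    13 gray
    13 black
  11 black
  6 gray
    1 gray
      1→11: 11 black — skip
      15 gray
        15→11: 11 black — skip
      15 black
    1 black
    6→11: 11 black — skip
    6→13: 13 black — skip
    6→15: 15 black — skip
    4 gray
      4→14: 14 is gray → back edge
Back edge found, so a cycle exists: 14 → 6 → 4 → 14.

Yes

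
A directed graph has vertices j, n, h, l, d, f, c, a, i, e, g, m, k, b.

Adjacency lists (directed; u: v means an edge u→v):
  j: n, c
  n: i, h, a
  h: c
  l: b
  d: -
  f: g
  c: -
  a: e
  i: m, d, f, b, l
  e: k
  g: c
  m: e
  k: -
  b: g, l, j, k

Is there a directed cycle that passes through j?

Yes

j is on a cycle iff j can reach itself via ≥1 edge.
j → n → i → b → j — yes.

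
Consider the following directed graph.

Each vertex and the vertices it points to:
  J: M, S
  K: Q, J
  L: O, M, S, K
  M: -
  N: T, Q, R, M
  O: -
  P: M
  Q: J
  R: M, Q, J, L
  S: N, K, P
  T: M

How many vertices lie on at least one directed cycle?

7

A vertex is on a directed cycle iff it belongs to a strongly connected component of size ≥ 2 (or has a self-loop).
The vertices on cycles are {J, K, L, N, Q, R, S} — 7 in total.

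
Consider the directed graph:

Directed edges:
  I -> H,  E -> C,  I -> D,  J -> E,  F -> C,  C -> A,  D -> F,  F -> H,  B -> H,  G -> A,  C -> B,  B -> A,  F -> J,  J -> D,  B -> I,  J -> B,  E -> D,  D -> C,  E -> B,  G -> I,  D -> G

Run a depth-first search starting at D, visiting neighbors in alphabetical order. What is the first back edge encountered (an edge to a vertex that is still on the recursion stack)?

DFS from D (visiting neighbors in alphabetical order); mark gray on enter, black on exit:
D gray
  C gray
    A gray
    A black
    B gray
      B→A: A black — skip
      H gray
      H black
      I gray
        I→D: D is gray → back edge
First back edge: I → D.

I→D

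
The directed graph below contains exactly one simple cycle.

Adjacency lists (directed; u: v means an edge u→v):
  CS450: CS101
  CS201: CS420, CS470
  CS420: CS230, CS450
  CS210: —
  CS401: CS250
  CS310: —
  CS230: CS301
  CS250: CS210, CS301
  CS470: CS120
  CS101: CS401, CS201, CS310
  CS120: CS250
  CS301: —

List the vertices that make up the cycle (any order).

DFS with gray/black marking from CS201:
CS201 gray
  CS420 gray
    CS230 gray
      CS301 gray
      CS301 black
    CS230 black
    CS450 gray
      CS101 gray
        CS401 gray
          CS250 gray
            CS210 gray
            CS210 black
            CS250→CS301: CS301 black — skip
          CS250 black
        CS401 black
        CS101→CS201: CS201 is gray → back edge
Back edge closes the cycle CS201 → CS420 → CS450 → CS101 → CS201; its vertices are {CS101, CS201, CS420, CS450}.

CS101, CS201, CS420, CS450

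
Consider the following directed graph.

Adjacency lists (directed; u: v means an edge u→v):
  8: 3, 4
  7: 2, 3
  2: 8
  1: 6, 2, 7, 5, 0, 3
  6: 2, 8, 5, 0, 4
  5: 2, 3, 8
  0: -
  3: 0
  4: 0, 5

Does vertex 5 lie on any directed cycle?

Yes

5 is on a cycle iff 5 can reach itself via ≥1 edge.
5 → 8 → 4 → 5 — yes.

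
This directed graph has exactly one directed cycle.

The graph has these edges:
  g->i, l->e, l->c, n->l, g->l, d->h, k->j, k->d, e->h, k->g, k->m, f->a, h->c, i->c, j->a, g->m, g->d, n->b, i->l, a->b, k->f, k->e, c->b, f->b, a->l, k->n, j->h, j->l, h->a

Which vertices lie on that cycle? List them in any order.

DFS with gray/black marking from e:
e gray
  h gray
    c gray
      b gray
      b black
    c black
    a gray
      a→b: b black — skip
      l gray
        l→e: e is gray → back edge
Back edge closes the cycle e → h → a → l → e; its vertices are {a, e, h, l}.

a, e, h, l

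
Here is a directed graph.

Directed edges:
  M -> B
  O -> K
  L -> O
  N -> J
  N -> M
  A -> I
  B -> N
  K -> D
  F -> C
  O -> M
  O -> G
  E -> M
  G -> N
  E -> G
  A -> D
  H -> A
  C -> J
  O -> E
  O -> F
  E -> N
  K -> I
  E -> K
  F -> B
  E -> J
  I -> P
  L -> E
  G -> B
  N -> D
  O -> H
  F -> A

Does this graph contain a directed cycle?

Yes

DFS with white/gray/black marking, starting from J:
J gray
J black
A gray
  D gray
  D black
  I gray
    P gray
    P black
  I black
A black
B gray
  N gray
    N→D: D black — skip
    N→J: J black — skip
    M gray
      M→B: B is gray → back edge
Back edge found, so a cycle exists: B → N → M → B.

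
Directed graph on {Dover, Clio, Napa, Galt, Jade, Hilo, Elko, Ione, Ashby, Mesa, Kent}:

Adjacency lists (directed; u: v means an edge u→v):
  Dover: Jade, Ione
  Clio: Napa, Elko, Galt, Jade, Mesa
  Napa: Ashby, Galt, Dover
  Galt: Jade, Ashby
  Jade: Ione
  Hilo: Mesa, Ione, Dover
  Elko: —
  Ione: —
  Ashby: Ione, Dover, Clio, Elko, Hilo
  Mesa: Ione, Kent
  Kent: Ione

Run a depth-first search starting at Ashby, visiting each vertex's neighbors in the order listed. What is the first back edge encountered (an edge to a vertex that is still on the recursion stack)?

Napa→Ashby

DFS from Ashby (visiting each vertex's neighbors in the order listed); mark gray on enter, black on exit:
Ashby gray
  Ione gray
  Ione black
  Dover gray
    Jade gray
      Jade→Ione: Ione black — skip
    Jade black
    Dover→Ione: Ione black — skip
  Dover black
  Clio gray
    Napa gray
      Napa→Ashby: Ashby is gray → back edge
First back edge: Napa → Ashby.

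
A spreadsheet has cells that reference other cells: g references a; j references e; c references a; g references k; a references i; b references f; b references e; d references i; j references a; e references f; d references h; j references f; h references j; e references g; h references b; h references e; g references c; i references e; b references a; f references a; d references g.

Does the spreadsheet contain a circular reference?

DFS with white/gray/black marking, starting from f:
f gray
  a gray
    i gray
      e gray
        e→f: f is gray → back edge
Back edge found, so a cycle exists: f → a → i → e → f.

Yes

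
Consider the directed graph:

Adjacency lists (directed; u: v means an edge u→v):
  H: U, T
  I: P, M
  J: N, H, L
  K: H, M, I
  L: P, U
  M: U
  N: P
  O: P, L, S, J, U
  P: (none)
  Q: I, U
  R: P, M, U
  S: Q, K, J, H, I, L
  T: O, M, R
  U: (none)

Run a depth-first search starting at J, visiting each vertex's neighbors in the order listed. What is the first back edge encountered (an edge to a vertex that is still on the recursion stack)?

K→H

DFS from J (visiting each vertex's neighbors in the order listed); mark gray on enter, black on exit:
J gray
  N gray
    P gray
    P black
  N black
  H gray
    U gray
    U black
    T gray
      O gray
        O→P: P black — skip
        L gray
          L→P: P black — skip
          L→U: U black — skip
        L black
        S gray
          Q gray
            I gray
              I→P: P black — skip
              M gray
                M→U: U black — skip
              M black
            I black
            Q→U: U black — skip
          Q black
          K gray
            K→H: H is gray → back edge
First back edge: K → H.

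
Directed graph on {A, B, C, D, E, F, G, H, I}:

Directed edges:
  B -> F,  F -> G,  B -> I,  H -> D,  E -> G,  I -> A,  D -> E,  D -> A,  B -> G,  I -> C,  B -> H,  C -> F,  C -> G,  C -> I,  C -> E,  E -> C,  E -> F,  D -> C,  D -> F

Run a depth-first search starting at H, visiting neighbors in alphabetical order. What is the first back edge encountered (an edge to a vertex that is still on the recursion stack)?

E→C

DFS from H (visiting neighbors in alphabetical order); mark gray on enter, black on exit:
H gray
  D gray
    A gray
    A black
    C gray
      E gray
        E→C: C is gray → back edge
First back edge: E → C.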